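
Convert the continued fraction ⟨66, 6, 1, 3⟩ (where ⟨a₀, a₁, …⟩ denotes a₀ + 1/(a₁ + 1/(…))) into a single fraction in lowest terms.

Collapse the nested fraction from the inside out:
Start with 3.
1 + 1/(3/1) = 1 + 1/3 = 4/3
6 + 1/(4/3) = 6 + 3/4 = 27/4
66 + 1/(27/4) = 66 + 4/27 = 1786/27

1786/27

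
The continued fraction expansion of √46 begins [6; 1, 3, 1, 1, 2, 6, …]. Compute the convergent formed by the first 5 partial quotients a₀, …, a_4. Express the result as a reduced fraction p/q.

a_0 = 6: 6/1
a_1 = 1: 7/1
a_2 = 3: 27/4
a_3 = 1: 34/5
a_4 = 1: 61/9

61/9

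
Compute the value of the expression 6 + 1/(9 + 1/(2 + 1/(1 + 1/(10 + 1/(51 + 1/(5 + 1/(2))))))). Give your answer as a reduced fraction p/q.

1029919/168645

Use the convergent recurrence hₖ = aₖ·hₖ₋₁ + hₖ₋₂ (and likewise for the denominators kₖ):
a_0 = 6: 6/1
a_1 = 9: 55/9
a_2 = 2: 116/19
a_3 = 1: 171/28
a_4 = 10: 1826/299
a_5 = 51: 93297/15277
a_6 = 5: 468311/76684
a_7 = 2: 1029919/168645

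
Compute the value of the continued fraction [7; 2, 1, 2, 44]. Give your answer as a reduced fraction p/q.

2618/355

a_0 = 7: 7/1
a_1 = 2: 15/2
a_2 = 1: 22/3
a_3 = 2: 59/8
a_4 = 44: 2618/355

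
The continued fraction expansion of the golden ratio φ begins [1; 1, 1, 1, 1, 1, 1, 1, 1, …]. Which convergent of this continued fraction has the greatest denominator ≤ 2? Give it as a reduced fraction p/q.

3/2

List convergents until the denominator exceeds the bound:
a_0 = 1: 1/1  (≤ bound)
a_1 = 1: 2/1  (≤ bound)
a_2 = 1: 3/2  (≤ bound)
a_3 = 1: 5/3  (> 2, stop)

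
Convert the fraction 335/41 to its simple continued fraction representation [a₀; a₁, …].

335 ÷ 41 → quotient 8, remainder 7
41 ÷ 7 → quotient 5, remainder 6
7 ÷ 6 → quotient 1, remainder 1
6 ÷ 1 → quotient 6, remainder 0

[8; 5, 1, 6]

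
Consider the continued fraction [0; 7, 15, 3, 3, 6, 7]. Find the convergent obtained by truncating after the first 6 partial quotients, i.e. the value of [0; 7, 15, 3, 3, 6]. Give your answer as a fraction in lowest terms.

964/6811

Compute successive convergents:
a_0 = 0: 0/1
a_1 = 7: 1/7
a_2 = 15: 15/106
a_3 = 3: 46/325
a_4 = 3: 153/1081
a_5 = 6: 964/6811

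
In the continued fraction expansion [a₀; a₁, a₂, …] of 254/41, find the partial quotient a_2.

8

Repeatedly divide and take the remainder:
254 = 6·41 + 8, so a_0 = 6
41 = 5·8 + 1, so a_1 = 5
8 = 8·1 + 0, so a_2 = 8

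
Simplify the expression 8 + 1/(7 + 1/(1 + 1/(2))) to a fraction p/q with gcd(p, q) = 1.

a_0 = 8: 8/1
a_1 = 7: 57/7
a_2 = 1: 65/8
a_3 = 2: 187/23

187/23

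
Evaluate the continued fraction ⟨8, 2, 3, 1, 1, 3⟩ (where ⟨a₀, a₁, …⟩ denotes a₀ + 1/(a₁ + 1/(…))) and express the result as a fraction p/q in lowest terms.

Use the convergent recurrence hₖ = aₖ·hₖ₋₁ + hₖ₋₂ (and likewise for the denominators kₖ):
a_0 = 8: 8/1
a_1 = 2: 17/2
a_2 = 3: 59/7
a_3 = 1: 76/9
a_4 = 1: 135/16
a_5 = 3: 481/57

481/57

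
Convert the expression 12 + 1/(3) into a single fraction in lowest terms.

37/3

Start with 3.
12 + 1/(3/1) = 12 + 1/3 = 37/3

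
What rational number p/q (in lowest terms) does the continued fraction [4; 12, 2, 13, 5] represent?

Start with 5.
13 + 1/(5/1) = 13 + 1/5 = 66/5
2 + 1/(66/5) = 2 + 5/66 = 137/66
12 + 1/(137/66) = 12 + 66/137 = 1710/137
4 + 1/(1710/137) = 4 + 137/1710 = 6977/1710

6977/1710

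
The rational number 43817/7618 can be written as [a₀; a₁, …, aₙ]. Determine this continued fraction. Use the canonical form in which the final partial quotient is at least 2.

[5; 1, 3, 35, 54]

⌊43817/7618⌋ = 5, remainder 5727
⌊7618/5727⌋ = 1, remainder 1891
⌊5727/1891⌋ = 3, remainder 54
⌊1891/54⌋ = 35, remainder 1
⌊54/1⌋ = 54, remainder 0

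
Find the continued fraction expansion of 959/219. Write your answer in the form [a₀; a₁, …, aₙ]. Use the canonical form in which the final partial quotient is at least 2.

[4; 2, 1, 1, 1, 3, 3, 2]

Run the Euclidean algorithm, recording each quotient:
959 ÷ 219 → quotient 4, remainder 83
219 ÷ 83 → quotient 2, remainder 53
83 ÷ 53 → quotient 1, remainder 30
53 ÷ 30 → quotient 1, remainder 23
30 ÷ 23 → quotient 1, remainder 7
23 ÷ 7 → quotient 3, remainder 2
7 ÷ 2 → quotient 3, remainder 1
2 ÷ 1 → quotient 2, remainder 0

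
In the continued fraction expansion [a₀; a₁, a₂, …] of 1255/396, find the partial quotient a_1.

5

⌊1255/396⌋ = 3, remainder 67
⌊396/67⌋ = 5, remainder 61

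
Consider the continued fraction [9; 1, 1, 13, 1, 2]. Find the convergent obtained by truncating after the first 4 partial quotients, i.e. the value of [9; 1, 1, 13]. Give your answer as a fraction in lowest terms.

257/27

Start with 13.
1 + 1/(13/1) = 1 + 1/13 = 14/13
1 + 1/(14/13) = 1 + 13/14 = 27/14
9 + 1/(27/14) = 9 + 14/27 = 257/27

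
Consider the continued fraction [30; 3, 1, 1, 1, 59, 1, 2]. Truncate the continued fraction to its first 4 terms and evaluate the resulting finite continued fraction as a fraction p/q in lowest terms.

212/7

Use the convergent recurrence hₖ = aₖ·hₖ₋₁ + hₖ₋₂ (and likewise for the denominators kₖ):
a_0 = 30: 30/1
a_1 = 3: 91/3
a_2 = 1: 121/4
a_3 = 1: 212/7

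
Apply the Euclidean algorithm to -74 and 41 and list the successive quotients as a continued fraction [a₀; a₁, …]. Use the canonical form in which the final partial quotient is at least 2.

-74 = -2·41 + 8, so a_0 = -2
41 = 5·8 + 1, so a_1 = 5
8 = 8·1 + 0, so a_2 = 8

[-2; 5, 8]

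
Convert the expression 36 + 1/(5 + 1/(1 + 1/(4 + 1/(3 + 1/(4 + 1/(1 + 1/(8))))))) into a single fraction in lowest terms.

Work from the innermost term outward:
Start with 8.
1 + 1/(8/1) = 1 + 1/8 = 9/8
4 + 1/(9/8) = 4 + 8/9 = 44/9
3 + 1/(44/9) = 3 + 9/44 = 141/44
4 + 1/(141/44) = 4 + 44/141 = 608/141
1 + 1/(608/141) = 1 + 141/608 = 749/608
5 + 1/(749/608) = 5 + 608/749 = 4353/749
36 + 1/(4353/749) = 36 + 749/4353 = 157457/4353

157457/4353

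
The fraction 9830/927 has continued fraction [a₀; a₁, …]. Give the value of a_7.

9830 ÷ 927 → quotient 10, remainder 560
927 ÷ 560 → quotient 1, remainder 367
560 ÷ 367 → quotient 1, remainder 193
367 ÷ 193 → quotient 1, remainder 174
193 ÷ 174 → quotient 1, remainder 19
174 ÷ 19 → quotient 9, remainder 3
19 ÷ 3 → quotient 6, remainder 1
3 ÷ 1 → quotient 3, remainder 0

3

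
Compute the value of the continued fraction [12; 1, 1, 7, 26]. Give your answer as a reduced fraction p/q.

4913/392

Start with 26.
7 + 1/(26/1) = 7 + 1/26 = 183/26
1 + 1/(183/26) = 1 + 26/183 = 209/183
1 + 1/(209/183) = 1 + 183/209 = 392/209
12 + 1/(392/209) = 12 + 209/392 = 4913/392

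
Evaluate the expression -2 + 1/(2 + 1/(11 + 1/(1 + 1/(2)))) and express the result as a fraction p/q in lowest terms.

-111/73

a_0 = -2: -2/1
a_1 = 2: -3/2
a_2 = 11: -35/23
a_3 = 1: -38/25
a_4 = 2: -111/73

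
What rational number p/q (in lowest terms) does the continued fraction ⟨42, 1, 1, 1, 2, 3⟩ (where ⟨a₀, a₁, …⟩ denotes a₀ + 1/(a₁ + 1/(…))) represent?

1151/27

Start with 3.
2 + 1/(3/1) = 2 + 1/3 = 7/3
1 + 1/(7/3) = 1 + 3/7 = 10/7
1 + 1/(10/7) = 1 + 7/10 = 17/10
1 + 1/(17/10) = 1 + 10/17 = 27/17
42 + 1/(27/17) = 42 + 17/27 = 1151/27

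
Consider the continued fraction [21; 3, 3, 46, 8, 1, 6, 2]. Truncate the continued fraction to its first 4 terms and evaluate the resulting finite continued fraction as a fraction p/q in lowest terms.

Work from the innermost term outward:
Start with 46.
3 + 1/(46/1) = 3 + 1/46 = 139/46
3 + 1/(139/46) = 3 + 46/139 = 463/139
21 + 1/(463/139) = 21 + 139/463 = 9862/463

9862/463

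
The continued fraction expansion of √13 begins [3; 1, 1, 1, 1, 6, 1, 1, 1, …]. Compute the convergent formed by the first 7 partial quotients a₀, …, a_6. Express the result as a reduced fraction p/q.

137/38

Collapse the nested fraction from the inside out:
Start with 1.
6 + 1/(1/1) = 6 + 1/1 = 7/1
1 + 1/(7/1) = 1 + 1/7 = 8/7
1 + 1/(8/7) = 1 + 7/8 = 15/8
1 + 1/(15/8) = 1 + 8/15 = 23/15
1 + 1/(23/15) = 1 + 15/23 = 38/23
3 + 1/(38/23) = 3 + 23/38 = 137/38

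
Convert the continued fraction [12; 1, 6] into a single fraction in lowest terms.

90/7

a_0 = 12: 12/1
a_1 = 1: 13/1
a_2 = 6: 90/7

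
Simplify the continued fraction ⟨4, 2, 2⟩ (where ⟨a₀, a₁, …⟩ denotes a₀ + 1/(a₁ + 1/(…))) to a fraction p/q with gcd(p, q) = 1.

Start with 2.
2 + 1/(2/1) = 2 + 1/2 = 5/2
4 + 1/(5/2) = 4 + 2/5 = 22/5

22/5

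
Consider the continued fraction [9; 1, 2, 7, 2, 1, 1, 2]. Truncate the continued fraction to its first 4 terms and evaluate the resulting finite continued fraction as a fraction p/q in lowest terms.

213/22

Work from the innermost term outward:
Start with 7.
2 + 1/(7/1) = 2 + 1/7 = 15/7
1 + 1/(15/7) = 1 + 7/15 = 22/15
9 + 1/(22/15) = 9 + 15/22 = 213/22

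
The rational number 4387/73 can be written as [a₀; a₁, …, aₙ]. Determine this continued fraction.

[60; 10, 2, 3]

⌊4387/73⌋ = 60, remainder 7
⌊73/7⌋ = 10, remainder 3
⌊7/3⌋ = 2, remainder 1
⌊3/1⌋ = 3, remainder 0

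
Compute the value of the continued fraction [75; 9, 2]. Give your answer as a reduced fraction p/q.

Work from the innermost term outward:
Start with 2.
9 + 1/(2/1) = 9 + 1/2 = 19/2
75 + 1/(19/2) = 75 + 2/19 = 1427/19

1427/19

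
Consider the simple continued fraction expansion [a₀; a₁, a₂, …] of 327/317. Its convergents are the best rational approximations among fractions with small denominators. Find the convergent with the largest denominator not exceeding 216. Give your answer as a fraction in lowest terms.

98/95

a_0 = 1: 1/1  (≤ bound)
a_1 = 31: 32/31  (≤ bound)
a_2 = 1: 33/32  (≤ bound)
a_3 = 2: 98/95  (≤ bound)
a_4 = 3: 327/317  (> 216, stop)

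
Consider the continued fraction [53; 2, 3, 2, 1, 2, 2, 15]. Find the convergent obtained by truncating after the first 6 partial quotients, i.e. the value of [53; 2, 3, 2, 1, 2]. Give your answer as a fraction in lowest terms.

3313/62

Start with 2.
1 + 1/(2/1) = 1 + 1/2 = 3/2
2 + 1/(3/2) = 2 + 2/3 = 8/3
3 + 1/(8/3) = 3 + 3/8 = 27/8
2 + 1/(27/8) = 2 + 8/27 = 62/27
53 + 1/(62/27) = 53 + 27/62 = 3313/62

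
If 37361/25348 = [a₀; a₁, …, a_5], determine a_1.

Run the Euclidean algorithm, recording each quotient:
37361 ÷ 25348 → quotient 1, remainder 12013
25348 ÷ 12013 → quotient 2, remainder 1322

2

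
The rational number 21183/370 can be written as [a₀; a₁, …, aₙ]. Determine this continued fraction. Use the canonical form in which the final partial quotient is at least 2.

21183 ÷ 370 → quotient 57, remainder 93
370 ÷ 93 → quotient 3, remainder 91
93 ÷ 91 → quotient 1, remainder 2
91 ÷ 2 → quotient 45, remainder 1
2 ÷ 1 → quotient 2, remainder 0

[57; 3, 1, 45, 2]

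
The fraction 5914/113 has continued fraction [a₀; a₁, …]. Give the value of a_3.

Apply division with remainder until the remainder is 0:
⌊5914/113⌋ = 52, remainder 38
⌊113/38⌋ = 2, remainder 37
⌊38/37⌋ = 1, remainder 1
⌊37/1⌋ = 37, remainder 0

37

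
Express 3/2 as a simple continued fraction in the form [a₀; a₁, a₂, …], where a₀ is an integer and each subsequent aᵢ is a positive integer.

[1; 2]

3 ÷ 2 → quotient 1, remainder 1
2 ÷ 1 → quotient 2, remainder 0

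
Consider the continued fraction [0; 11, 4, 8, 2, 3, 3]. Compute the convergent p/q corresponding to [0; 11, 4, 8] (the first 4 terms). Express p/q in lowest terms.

33/371

Start with 8.
4 + 1/(8/1) = 4 + 1/8 = 33/8
11 + 1/(33/8) = 11 + 8/33 = 371/33
0 + 1/(371/33) = 0 + 33/371 = 33/371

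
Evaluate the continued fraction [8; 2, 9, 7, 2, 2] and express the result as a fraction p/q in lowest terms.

a_0 = 8: 8/1
a_1 = 2: 17/2
a_2 = 9: 161/19
a_3 = 7: 1144/135
a_4 = 2: 2449/289
a_5 = 2: 6042/713

6042/713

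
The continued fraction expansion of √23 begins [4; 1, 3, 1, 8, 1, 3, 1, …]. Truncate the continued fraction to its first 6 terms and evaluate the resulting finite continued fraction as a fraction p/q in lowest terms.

235/49

a_0 = 4: 4/1
a_1 = 1: 5/1
a_2 = 3: 19/4
a_3 = 1: 24/5
a_4 = 8: 211/44
a_5 = 1: 235/49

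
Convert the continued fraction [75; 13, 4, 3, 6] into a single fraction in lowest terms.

81457/1085

a_0 = 75: 75/1
a_1 = 13: 976/13
a_2 = 4: 3979/53
a_3 = 3: 12913/172
a_4 = 6: 81457/1085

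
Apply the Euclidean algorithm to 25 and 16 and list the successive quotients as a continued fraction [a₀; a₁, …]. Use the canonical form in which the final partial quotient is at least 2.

⌊25/16⌋ = 1, remainder 9
⌊16/9⌋ = 1, remainder 7
⌊9/7⌋ = 1, remainder 2
⌊7/2⌋ = 3, remainder 1
⌊2/1⌋ = 2, remainder 0

[1; 1, 1, 3, 2]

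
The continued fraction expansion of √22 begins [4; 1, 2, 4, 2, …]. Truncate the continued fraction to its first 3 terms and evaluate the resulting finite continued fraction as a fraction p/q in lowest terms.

14/3

Start with 2.
1 + 1/(2/1) = 1 + 1/2 = 3/2
4 + 1/(3/2) = 4 + 2/3 = 14/3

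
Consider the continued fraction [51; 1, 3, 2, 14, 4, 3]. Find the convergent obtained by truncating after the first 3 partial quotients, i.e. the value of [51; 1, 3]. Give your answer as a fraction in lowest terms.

Start with 3.
1 + 1/(3/1) = 1 + 1/3 = 4/3
51 + 1/(4/3) = 51 + 3/4 = 207/4

207/4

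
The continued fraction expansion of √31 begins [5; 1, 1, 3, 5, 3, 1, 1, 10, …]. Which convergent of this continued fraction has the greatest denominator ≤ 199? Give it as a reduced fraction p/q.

863/155

List convergents until the denominator exceeds the bound:
a_0 = 5: 5/1  (≤ bound)
a_1 = 1: 6/1  (≤ bound)
a_2 = 1: 11/2  (≤ bound)
a_3 = 3: 39/7  (≤ bound)
a_4 = 5: 206/37  (≤ bound)
a_5 = 3: 657/118  (≤ bound)
a_6 = 1: 863/155  (≤ bound)
a_7 = 1: 1520/273  (> 199, stop)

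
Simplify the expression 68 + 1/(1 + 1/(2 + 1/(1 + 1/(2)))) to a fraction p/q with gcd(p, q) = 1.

756/11

Start with 2.
1 + 1/(2/1) = 1 + 1/2 = 3/2
2 + 1/(3/2) = 2 + 2/3 = 8/3
1 + 1/(8/3) = 1 + 3/8 = 11/8
68 + 1/(11/8) = 68 + 8/11 = 756/11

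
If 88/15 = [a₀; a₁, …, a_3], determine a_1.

1

88 ÷ 15 → quotient 5, remainder 13
15 ÷ 13 → quotient 1, remainder 2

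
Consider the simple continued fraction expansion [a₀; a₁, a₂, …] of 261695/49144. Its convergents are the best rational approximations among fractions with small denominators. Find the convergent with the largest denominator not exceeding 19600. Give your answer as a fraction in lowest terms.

List convergents until the denominator exceeds the bound:
a_0 = 5: 5/1  (≤ bound)
a_1 = 3: 16/3  (≤ bound)
a_2 = 13: 213/40  (≤ bound)
a_3 = 9: 1933/363  (≤ bound)
a_4 = 1: 2146/403  (≤ bound)
a_5 = 1: 4079/766  (≤ bound)
a_6 = 10: 42936/8063  (≤ bound)
a_7 = 6: 261695/49144  (> 19600, stop)

42936/8063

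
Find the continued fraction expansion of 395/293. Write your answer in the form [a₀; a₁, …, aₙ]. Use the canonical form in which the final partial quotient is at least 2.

[1; 2, 1, 6, 1, 5, 2]

Apply division with remainder until the remainder is 0:
395 ÷ 293 → quotient 1, remainder 102
293 ÷ 102 → quotient 2, remainder 89
102 ÷ 89 → quotient 1, remainder 13
89 ÷ 13 → quotient 6, remainder 11
13 ÷ 11 → quotient 1, remainder 2
11 ÷ 2 → quotient 5, remainder 1
2 ÷ 1 → quotient 2, remainder 0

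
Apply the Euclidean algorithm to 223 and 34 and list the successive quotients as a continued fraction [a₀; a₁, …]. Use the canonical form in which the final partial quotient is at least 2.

[6; 1, 1, 3, 1, 3]

Repeatedly divide and take the remainder:
⌊223/34⌋ = 6, remainder 19
⌊34/19⌋ = 1, remainder 15
⌊19/15⌋ = 1, remainder 4
⌊15/4⌋ = 3, remainder 3
⌊4/3⌋ = 1, remainder 1
⌊3/1⌋ = 3, remainder 0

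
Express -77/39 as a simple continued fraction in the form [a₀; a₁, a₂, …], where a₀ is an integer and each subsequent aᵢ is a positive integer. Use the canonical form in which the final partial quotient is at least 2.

-77 = -2·39 + 1, so a_0 = -2
39 = 39·1 + 0, so a_1 = 39

[-2; 39]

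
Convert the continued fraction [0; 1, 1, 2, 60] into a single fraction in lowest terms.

a_0 = 0: 0/1
a_1 = 1: 1/1
a_2 = 1: 1/2
a_3 = 2: 3/5
a_4 = 60: 181/302

181/302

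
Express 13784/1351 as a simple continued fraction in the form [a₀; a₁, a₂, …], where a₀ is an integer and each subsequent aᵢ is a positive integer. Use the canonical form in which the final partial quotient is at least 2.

[10; 4, 1, 13, 2, 2, 1, 2]

⌊13784/1351⌋ = 10, remainder 274
⌊1351/274⌋ = 4, remainder 255
⌊274/255⌋ = 1, remainder 19
⌊255/19⌋ = 13, remainder 8
⌊19/8⌋ = 2, remainder 3
⌊8/3⌋ = 2, remainder 2
⌊3/2⌋ = 1, remainder 1
⌊2/1⌋ = 2, remainder 0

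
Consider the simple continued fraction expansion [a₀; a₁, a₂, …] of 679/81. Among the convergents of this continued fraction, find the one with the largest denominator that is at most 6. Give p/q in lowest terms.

42/5

List convergents until the denominator exceeds the bound:
a_0 = 8: 8/1  (≤ bound)
a_1 = 2: 17/2  (≤ bound)
a_2 = 1: 25/3  (≤ bound)
a_3 = 1: 42/5  (≤ bound)
a_4 = 1: 67/8  (> 6, stop)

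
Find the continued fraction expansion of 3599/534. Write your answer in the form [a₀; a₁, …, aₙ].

⌊3599/534⌋ = 6, remainder 395
⌊534/395⌋ = 1, remainder 139
⌊395/139⌋ = 2, remainder 117
⌊139/117⌋ = 1, remainder 22
⌊117/22⌋ = 5, remainder 7
⌊22/7⌋ = 3, remainder 1
⌊7/1⌋ = 7, remainder 0

[6; 1, 2, 1, 5, 3, 7]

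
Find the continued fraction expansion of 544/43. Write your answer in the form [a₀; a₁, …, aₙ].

[12; 1, 1, 1, 6, 2]

544 ÷ 43 → quotient 12, remainder 28
43 ÷ 28 → quotient 1, remainder 15
28 ÷ 15 → quotient 1, remainder 13
15 ÷ 13 → quotient 1, remainder 2
13 ÷ 2 → quotient 6, remainder 1
2 ÷ 1 → quotient 2, remainder 0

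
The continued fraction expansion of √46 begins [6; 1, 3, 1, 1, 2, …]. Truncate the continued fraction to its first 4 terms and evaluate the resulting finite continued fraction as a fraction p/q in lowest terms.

a_0 = 6: 6/1
a_1 = 1: 7/1
a_2 = 3: 27/4
a_3 = 1: 34/5

34/5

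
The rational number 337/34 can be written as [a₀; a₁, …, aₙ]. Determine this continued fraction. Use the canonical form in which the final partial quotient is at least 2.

[9; 1, 10, 3]

337 ÷ 34 → quotient 9, remainder 31
34 ÷ 31 → quotient 1, remainder 3
31 ÷ 3 → quotient 10, remainder 1
3 ÷ 1 → quotient 3, remainder 0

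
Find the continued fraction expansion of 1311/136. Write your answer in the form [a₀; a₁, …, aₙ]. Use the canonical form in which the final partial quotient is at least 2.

1311 = 9·136 + 87, so a_0 = 9
136 = 1·87 + 49, so a_1 = 1
87 = 1·49 + 38, so a_2 = 1
49 = 1·38 + 11, so a_3 = 1
38 = 3·11 + 5, so a_4 = 3
11 = 2·5 + 1, so a_5 = 2
5 = 5·1 + 0, so a_6 = 5

[9; 1, 1, 1, 3, 2, 5]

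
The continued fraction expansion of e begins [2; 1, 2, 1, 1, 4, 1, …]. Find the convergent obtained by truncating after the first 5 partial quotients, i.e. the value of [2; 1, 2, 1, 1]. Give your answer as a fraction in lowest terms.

19/7

a_0 = 2: 2/1
a_1 = 1: 3/1
a_2 = 2: 8/3
a_3 = 1: 11/4
a_4 = 1: 19/7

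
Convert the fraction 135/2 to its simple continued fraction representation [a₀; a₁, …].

[67; 2]

135 = 67·2 + 1, so a_0 = 67
2 = 2·1 + 0, so a_1 = 2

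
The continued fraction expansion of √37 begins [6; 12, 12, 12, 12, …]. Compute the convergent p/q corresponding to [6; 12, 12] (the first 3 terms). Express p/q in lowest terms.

a_0 = 6: 6/1
a_1 = 12: 73/12
a_2 = 12: 882/145

882/145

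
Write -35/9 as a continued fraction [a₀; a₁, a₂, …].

-35 ÷ 9 → quotient -4, remainder 1
9 ÷ 1 → quotient 9, remainder 0

[-4; 9]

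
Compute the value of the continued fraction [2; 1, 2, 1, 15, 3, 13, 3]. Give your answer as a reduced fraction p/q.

21719/7909

a_0 = 2: 2/1
a_1 = 1: 3/1
a_2 = 2: 8/3
a_3 = 1: 11/4
a_4 = 15: 173/63
a_5 = 3: 530/193
a_6 = 13: 7063/2572
a_7 = 3: 21719/7909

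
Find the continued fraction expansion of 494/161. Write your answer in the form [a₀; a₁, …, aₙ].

494 = 3·161 + 11, so a_0 = 3
161 = 14·11 + 7, so a_1 = 14
11 = 1·7 + 4, so a_2 = 1
7 = 1·4 + 3, so a_3 = 1
4 = 1·3 + 1, so a_4 = 1
3 = 3·1 + 0, so a_5 = 3

[3; 14, 1, 1, 1, 3]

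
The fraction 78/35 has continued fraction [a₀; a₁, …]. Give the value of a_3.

Apply division with remainder until the remainder is 0:
⌊78/35⌋ = 2, remainder 8
⌊35/8⌋ = 4, remainder 3
⌊8/3⌋ = 2, remainder 2
⌊3/2⌋ = 1, remainder 1

1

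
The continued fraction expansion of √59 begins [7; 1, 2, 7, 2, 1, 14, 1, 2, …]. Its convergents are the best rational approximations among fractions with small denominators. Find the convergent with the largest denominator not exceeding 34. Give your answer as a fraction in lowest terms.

169/22

a_0 = 7: 7/1  (≤ bound)
a_1 = 1: 8/1  (≤ bound)
a_2 = 2: 23/3  (≤ bound)
a_3 = 7: 169/22  (≤ bound)
a_4 = 2: 361/47  (> 34, stop)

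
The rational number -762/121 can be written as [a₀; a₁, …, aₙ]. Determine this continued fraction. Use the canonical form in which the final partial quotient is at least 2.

[-7; 1, 2, 2, 1, 3, 3]

Run the Euclidean algorithm, recording each quotient:
⌊-762/121⌋ = -7, remainder 85
⌊121/85⌋ = 1, remainder 36
⌊85/36⌋ = 2, remainder 13
⌊36/13⌋ = 2, remainder 10
⌊13/10⌋ = 1, remainder 3
⌊10/3⌋ = 3, remainder 1
⌊3/1⌋ = 3, remainder 0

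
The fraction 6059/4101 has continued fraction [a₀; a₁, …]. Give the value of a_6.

2

6059 ÷ 4101 → quotient 1, remainder 1958
4101 ÷ 1958 → quotient 2, remainder 185
1958 ÷ 185 → quotient 10, remainder 108
185 ÷ 108 → quotient 1, remainder 77
108 ÷ 77 → quotient 1, remainder 31
77 ÷ 31 → quotient 2, remainder 15
31 ÷ 15 → quotient 2, remainder 1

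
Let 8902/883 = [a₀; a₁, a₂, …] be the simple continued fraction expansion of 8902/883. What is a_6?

8902 = 10·883 + 72, so a_0 = 10
883 = 12·72 + 19, so a_1 = 12
72 = 3·19 + 15, so a_2 = 3
19 = 1·15 + 4, so a_3 = 1
15 = 3·4 + 3, so a_4 = 3
4 = 1·3 + 1, so a_5 = 1
3 = 3·1 + 0, so a_6 = 3

3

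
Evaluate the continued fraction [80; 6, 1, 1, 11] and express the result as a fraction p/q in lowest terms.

12023/150

Work from the innermost term outward:
Start with 11.
1 + 1/(11/1) = 1 + 1/11 = 12/11
1 + 1/(12/11) = 1 + 11/12 = 23/12
6 + 1/(23/12) = 6 + 12/23 = 150/23
80 + 1/(150/23) = 80 + 23/150 = 12023/150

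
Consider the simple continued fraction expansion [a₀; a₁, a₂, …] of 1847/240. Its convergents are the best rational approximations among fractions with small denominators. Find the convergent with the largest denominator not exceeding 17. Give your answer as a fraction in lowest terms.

List convergents until the denominator exceeds the bound:
a_0 = 7: 7/1  (≤ bound)
a_1 = 1: 8/1  (≤ bound)
a_2 = 2: 23/3  (≤ bound)
a_3 = 3: 77/10  (≤ bound)
a_4 = 2: 177/23  (> 17, stop)

77/10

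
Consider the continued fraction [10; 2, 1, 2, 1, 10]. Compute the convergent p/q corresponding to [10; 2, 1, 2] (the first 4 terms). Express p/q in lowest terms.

Compute successive convergents:
a_0 = 10: 10/1
a_1 = 2: 21/2
a_2 = 1: 31/3
a_3 = 2: 83/8

83/8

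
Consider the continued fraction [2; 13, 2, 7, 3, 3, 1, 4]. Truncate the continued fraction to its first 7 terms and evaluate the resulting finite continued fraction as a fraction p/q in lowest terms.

Start with 1.
3 + 1/(1/1) = 3 + 1/1 = 4/1
3 + 1/(4/1) = 3 + 1/4 = 13/4
7 + 1/(13/4) = 7 + 4/13 = 95/13
2 + 1/(95/13) = 2 + 13/95 = 203/95
13 + 1/(203/95) = 13 + 95/203 = 2734/203
2 + 1/(2734/203) = 2 + 203/2734 = 5671/2734

5671/2734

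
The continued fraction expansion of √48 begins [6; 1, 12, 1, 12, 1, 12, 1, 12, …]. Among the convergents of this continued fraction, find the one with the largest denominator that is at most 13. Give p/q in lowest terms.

List convergents until the denominator exceeds the bound:
a_0 = 6: 6/1  (≤ bound)
a_1 = 1: 7/1  (≤ bound)
a_2 = 12: 90/13  (≤ bound)
a_3 = 1: 97/14  (> 13, stop)

90/13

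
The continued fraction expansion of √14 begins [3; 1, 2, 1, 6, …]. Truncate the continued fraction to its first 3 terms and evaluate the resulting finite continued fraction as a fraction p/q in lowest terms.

11/3

Work from the innermost term outward:
Start with 2.
1 + 1/(2/1) = 1 + 1/2 = 3/2
3 + 1/(3/2) = 3 + 2/3 = 11/3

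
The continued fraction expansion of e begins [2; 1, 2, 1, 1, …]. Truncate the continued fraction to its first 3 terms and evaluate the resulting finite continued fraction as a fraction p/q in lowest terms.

Start with 2.
1 + 1/(2/1) = 1 + 1/2 = 3/2
2 + 1/(3/2) = 2 + 2/3 = 8/3

8/3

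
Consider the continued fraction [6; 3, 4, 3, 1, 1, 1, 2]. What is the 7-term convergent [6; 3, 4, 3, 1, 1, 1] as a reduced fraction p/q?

a_0 = 6: 6/1
a_1 = 3: 19/3
a_2 = 4: 82/13
a_3 = 3: 265/42
a_4 = 1: 347/55
a_5 = 1: 612/97
a_6 = 1: 959/152

959/152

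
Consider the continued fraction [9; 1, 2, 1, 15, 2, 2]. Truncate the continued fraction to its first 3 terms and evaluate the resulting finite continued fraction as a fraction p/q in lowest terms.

Start with 2.
1 + 1/(2/1) = 1 + 1/2 = 3/2
9 + 1/(3/2) = 9 + 2/3 = 29/3

29/3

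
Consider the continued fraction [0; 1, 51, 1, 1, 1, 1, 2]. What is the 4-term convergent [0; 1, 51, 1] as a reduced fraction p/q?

52/53

Starting at the tail and folding back:
Start with 1.
51 + 1/(1/1) = 51 + 1/1 = 52/1
1 + 1/(52/1) = 1 + 1/52 = 53/52
0 + 1/(53/52) = 0 + 52/53 = 52/53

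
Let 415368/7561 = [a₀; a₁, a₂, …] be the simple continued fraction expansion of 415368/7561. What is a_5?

Repeatedly divide and take the remainder:
⌊415368/7561⌋ = 54, remainder 7074
⌊7561/7074⌋ = 1, remainder 487
⌊7074/487⌋ = 14, remainder 256
⌊487/256⌋ = 1, remainder 231
⌊256/231⌋ = 1, remainder 25
⌊231/25⌋ = 9, remainder 6

9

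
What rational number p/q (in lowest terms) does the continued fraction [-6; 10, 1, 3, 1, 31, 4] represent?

-40891/6922

Start with 4.
31 + 1/(4/1) = 31 + 1/4 = 125/4
1 + 1/(125/4) = 1 + 4/125 = 129/125
3 + 1/(129/125) = 3 + 125/129 = 512/129
1 + 1/(512/129) = 1 + 129/512 = 641/512
10 + 1/(641/512) = 10 + 512/641 = 6922/641
-6 + 1/(6922/641) = -6 + 641/6922 = -40891/6922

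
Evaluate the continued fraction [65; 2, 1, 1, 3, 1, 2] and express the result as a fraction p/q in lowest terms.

Start with 2.
1 + 1/(2/1) = 1 + 1/2 = 3/2
3 + 1/(3/2) = 3 + 2/3 = 11/3
1 + 1/(11/3) = 1 + 3/11 = 14/11
1 + 1/(14/11) = 1 + 11/14 = 25/14
2 + 1/(25/14) = 2 + 14/25 = 64/25
65 + 1/(64/25) = 65 + 25/64 = 4185/64

4185/64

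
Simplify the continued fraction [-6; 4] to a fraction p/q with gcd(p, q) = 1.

Start with 4.
-6 + 1/(4/1) = -6 + 1/4 = -23/4

-23/4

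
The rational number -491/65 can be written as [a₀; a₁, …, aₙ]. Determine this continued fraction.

[-8; 2, 4, 7]

Run the Euclidean algorithm, recording each quotient:
⌊-491/65⌋ = -8, remainder 29
⌊65/29⌋ = 2, remainder 7
⌊29/7⌋ = 4, remainder 1
⌊7/1⌋ = 7, remainder 0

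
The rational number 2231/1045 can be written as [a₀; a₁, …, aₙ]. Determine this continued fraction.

Apply division with remainder until the remainder is 0:
2231 = 2·1045 + 141, so a_0 = 2
1045 = 7·141 + 58, so a_1 = 7
141 = 2·58 + 25, so a_2 = 2
58 = 2·25 + 8, so a_3 = 2
25 = 3·8 + 1, so a_4 = 3
8 = 8·1 + 0, so a_5 = 8

[2; 7, 2, 2, 3, 8]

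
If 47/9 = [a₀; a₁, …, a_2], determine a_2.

47 = 5·9 + 2, so a_0 = 5
9 = 4·2 + 1, so a_1 = 4
2 = 2·1 + 0, so a_2 = 2

2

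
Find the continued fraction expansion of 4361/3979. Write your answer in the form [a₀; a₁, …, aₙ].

[1; 10, 2, 2, 2, 15, 2]

Apply division with remainder until the remainder is 0:
4361 = 1·3979 + 382, so a_0 = 1
3979 = 10·382 + 159, so a_1 = 10
382 = 2·159 + 64, so a_2 = 2
159 = 2·64 + 31, so a_3 = 2
64 = 2·31 + 2, so a_4 = 2
31 = 15·2 + 1, so a_5 = 15
2 = 2·1 + 0, so a_6 = 2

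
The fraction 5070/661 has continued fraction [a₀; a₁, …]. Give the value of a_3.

5070 = 7·661 + 443, so a_0 = 7
661 = 1·443 + 218, so a_1 = 1
443 = 2·218 + 7, so a_2 = 2
218 = 31·7 + 1, so a_3 = 31

31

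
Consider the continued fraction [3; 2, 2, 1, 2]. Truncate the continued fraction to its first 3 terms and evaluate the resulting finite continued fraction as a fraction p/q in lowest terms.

Start with 2.
2 + 1/(2/1) = 2 + 1/2 = 5/2
3 + 1/(5/2) = 3 + 2/5 = 17/5

17/5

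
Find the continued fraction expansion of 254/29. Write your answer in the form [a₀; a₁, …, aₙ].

254 = 8·29 + 22, so a_0 = 8
29 = 1·22 + 7, so a_1 = 1
22 = 3·7 + 1, so a_2 = 3
7 = 7·1 + 0, so a_3 = 7

[8; 1, 3, 7]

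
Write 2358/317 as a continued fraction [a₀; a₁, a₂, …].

Apply division with remainder until the remainder is 0:
⌊2358/317⌋ = 7, remainder 139
⌊317/139⌋ = 2, remainder 39
⌊139/39⌋ = 3, remainder 22
⌊39/22⌋ = 1, remainder 17
⌊22/17⌋ = 1, remainder 5
⌊17/5⌋ = 3, remainder 2
⌊5/2⌋ = 2, remainder 1
⌊2/1⌋ = 2, remainder 0

[7; 2, 3, 1, 1, 3, 2, 2]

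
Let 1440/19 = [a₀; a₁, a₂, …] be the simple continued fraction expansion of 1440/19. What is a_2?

3

Apply division with remainder until the remainder is 0:
1440 = 75·19 + 15, so a_0 = 75
19 = 1·15 + 4, so a_1 = 1
15 = 3·4 + 3, so a_2 = 3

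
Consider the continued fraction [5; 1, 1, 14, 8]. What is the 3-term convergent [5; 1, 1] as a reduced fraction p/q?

a_0 = 5: 5/1
a_1 = 1: 6/1
a_2 = 1: 11/2

11/2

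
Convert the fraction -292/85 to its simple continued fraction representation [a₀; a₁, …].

[-4; 1, 1, 3, 2, 1, 3]

Apply division with remainder until the remainder is 0:
-292 = -4·85 + 48, so a_0 = -4
85 = 1·48 + 37, so a_1 = 1
48 = 1·37 + 11, so a_2 = 1
37 = 3·11 + 4, so a_3 = 3
11 = 2·4 + 3, so a_4 = 2
4 = 1·3 + 1, so a_5 = 1
3 = 3·1 + 0, so a_6 = 3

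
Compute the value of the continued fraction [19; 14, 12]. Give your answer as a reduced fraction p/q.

3223/169

a_0 = 19: 19/1
a_1 = 14: 267/14
a_2 = 12: 3223/169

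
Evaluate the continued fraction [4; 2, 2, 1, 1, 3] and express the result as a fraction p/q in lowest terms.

190/43

a_0 = 4: 4/1
a_1 = 2: 9/2
a_2 = 2: 22/5
a_3 = 1: 31/7
a_4 = 1: 53/12
a_5 = 3: 190/43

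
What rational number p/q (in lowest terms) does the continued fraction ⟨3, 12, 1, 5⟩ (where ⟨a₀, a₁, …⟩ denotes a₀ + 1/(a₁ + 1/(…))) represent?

237/77

a_0 = 3: 3/1
a_1 = 12: 37/12
a_2 = 1: 40/13
a_3 = 5: 237/77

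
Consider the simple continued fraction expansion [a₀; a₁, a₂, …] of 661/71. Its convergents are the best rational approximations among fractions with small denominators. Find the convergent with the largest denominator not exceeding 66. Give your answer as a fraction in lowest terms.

a_0 = 9: 9/1  (≤ bound)
a_1 = 3: 28/3  (≤ bound)
a_2 = 4: 121/13  (≤ bound)
a_3 = 2: 270/29  (≤ bound)
a_4 = 2: 661/71  (> 66, stop)

270/29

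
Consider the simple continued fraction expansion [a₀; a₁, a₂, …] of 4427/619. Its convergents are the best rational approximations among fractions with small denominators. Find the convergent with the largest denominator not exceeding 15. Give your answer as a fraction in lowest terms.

a_0 = 7: 7/1  (≤ bound)
a_1 = 6: 43/6  (≤ bound)
a_2 = 1: 50/7  (≤ bound)
a_3 = 1: 93/13  (≤ bound)
a_4 = 2: 236/33  (> 15, stop)

93/13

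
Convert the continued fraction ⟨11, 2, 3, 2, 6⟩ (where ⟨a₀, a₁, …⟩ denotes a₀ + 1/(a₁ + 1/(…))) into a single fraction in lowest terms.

a_0 = 11: 11/1
a_1 = 2: 23/2
a_2 = 3: 80/7
a_3 = 2: 183/16
a_4 = 6: 1178/103

1178/103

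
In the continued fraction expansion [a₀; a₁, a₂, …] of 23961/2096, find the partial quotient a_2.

⌊23961/2096⌋ = 11, remainder 905
⌊2096/905⌋ = 2, remainder 286
⌊905/286⌋ = 3, remainder 47

3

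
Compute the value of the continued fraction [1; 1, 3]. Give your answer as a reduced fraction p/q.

7/4

Collapse the nested fraction from the inside out:
Start with 3.
1 + 1/(3/1) = 1 + 1/3 = 4/3
1 + 1/(4/3) = 1 + 3/4 = 7/4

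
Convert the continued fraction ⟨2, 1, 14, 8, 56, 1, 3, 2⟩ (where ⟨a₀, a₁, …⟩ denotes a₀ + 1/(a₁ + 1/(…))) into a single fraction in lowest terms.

Start with 2.
3 + 1/(2/1) = 3 + 1/2 = 7/2
1 + 1/(7/2) = 1 + 2/7 = 9/7
56 + 1/(9/7) = 56 + 7/9 = 511/9
8 + 1/(511/9) = 8 + 9/511 = 4097/511
14 + 1/(4097/511) = 14 + 511/4097 = 57869/4097
1 + 1/(57869/4097) = 1 + 4097/57869 = 61966/57869
2 + 1/(61966/57869) = 2 + 57869/61966 = 181801/61966

181801/61966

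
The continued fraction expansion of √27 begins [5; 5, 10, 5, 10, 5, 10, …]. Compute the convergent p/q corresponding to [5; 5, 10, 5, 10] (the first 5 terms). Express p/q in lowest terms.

Start with 10.
5 + 1/(10/1) = 5 + 1/10 = 51/10
10 + 1/(51/10) = 10 + 10/51 = 520/51
5 + 1/(520/51) = 5 + 51/520 = 2651/520
5 + 1/(2651/520) = 5 + 520/2651 = 13775/2651

13775/2651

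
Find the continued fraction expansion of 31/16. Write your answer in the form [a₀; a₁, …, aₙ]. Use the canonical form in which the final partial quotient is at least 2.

[1; 1, 15]

Run the Euclidean algorithm, recording each quotient:
31 = 1·16 + 15, so a_0 = 1
16 = 1·15 + 1, so a_1 = 1
15 = 15·1 + 0, so a_2 = 15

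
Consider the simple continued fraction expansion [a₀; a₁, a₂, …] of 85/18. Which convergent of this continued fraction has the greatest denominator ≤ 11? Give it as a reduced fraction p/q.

a_0 = 4: 4/1  (≤ bound)
a_1 = 1: 5/1  (≤ bound)
a_2 = 2: 14/3  (≤ bound)
a_3 = 1: 19/4  (≤ bound)
a_4 = 1: 33/7  (≤ bound)
a_5 = 2: 85/18  (> 11, stop)

33/7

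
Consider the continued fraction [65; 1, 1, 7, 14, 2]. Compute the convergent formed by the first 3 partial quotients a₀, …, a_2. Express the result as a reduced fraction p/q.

Build up convergents one term at a time:
a_0 = 65: 65/1
a_1 = 1: 66/1
a_2 = 1: 131/2

131/2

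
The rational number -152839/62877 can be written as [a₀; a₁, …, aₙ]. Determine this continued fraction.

[-3; 1, 1, 3, 9, 31, 10, 3]

Apply division with remainder until the remainder is 0:
-152839 = -3·62877 + 35792, so a_0 = -3
62877 = 1·35792 + 27085, so a_1 = 1
35792 = 1·27085 + 8707, so a_2 = 1
27085 = 3·8707 + 964, so a_3 = 3
8707 = 9·964 + 31, so a_4 = 9
964 = 31·31 + 3, so a_5 = 31
31 = 10·3 + 1, so a_6 = 10
3 = 3·1 + 0, so a_7 = 3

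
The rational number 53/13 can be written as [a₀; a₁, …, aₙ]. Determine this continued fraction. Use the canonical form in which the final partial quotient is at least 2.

53 = 4·13 + 1, so a_0 = 4
13 = 13·1 + 0, so a_1 = 13

[4; 13]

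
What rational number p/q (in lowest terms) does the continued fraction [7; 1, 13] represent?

Compute successive convergents:
a_0 = 7: 7/1
a_1 = 1: 8/1
a_2 = 13: 111/14

111/14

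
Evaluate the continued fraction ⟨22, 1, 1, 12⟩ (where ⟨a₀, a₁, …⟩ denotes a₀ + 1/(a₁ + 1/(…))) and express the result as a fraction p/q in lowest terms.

563/25

Start with 12.
1 + 1/(12/1) = 1 + 1/12 = 13/12
1 + 1/(13/12) = 1 + 12/13 = 25/13
22 + 1/(25/13) = 22 + 13/25 = 563/25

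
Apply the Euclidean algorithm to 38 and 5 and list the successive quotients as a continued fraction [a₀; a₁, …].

38 = 7·5 + 3, so a_0 = 7
5 = 1·3 + 2, so a_1 = 1
3 = 1·2 + 1, so a_2 = 1
2 = 2·1 + 0, so a_3 = 2

[7; 1, 1, 2]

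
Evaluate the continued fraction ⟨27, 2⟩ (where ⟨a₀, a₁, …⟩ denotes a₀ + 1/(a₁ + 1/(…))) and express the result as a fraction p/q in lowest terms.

Start with 2.
27 + 1/(2/1) = 27 + 1/2 = 55/2

55/2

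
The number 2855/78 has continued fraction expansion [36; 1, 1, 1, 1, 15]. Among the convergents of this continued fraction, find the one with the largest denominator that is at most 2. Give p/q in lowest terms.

73/2

a_0 = 36: 36/1  (≤ bound)
a_1 = 1: 37/1  (≤ bound)
a_2 = 1: 73/2  (≤ bound)
a_3 = 1: 110/3  (> 2, stop)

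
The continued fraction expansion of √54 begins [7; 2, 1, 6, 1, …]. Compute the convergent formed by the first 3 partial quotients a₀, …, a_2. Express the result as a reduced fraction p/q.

22/3

Start with 1.
2 + 1/(1/1) = 2 + 1/1 = 3/1
7 + 1/(3/1) = 7 + 1/3 = 22/3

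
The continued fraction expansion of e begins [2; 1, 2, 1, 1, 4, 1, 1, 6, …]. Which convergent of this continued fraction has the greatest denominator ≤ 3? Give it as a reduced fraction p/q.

List convergents until the denominator exceeds the bound:
a_0 = 2: 2/1  (≤ bound)
a_1 = 1: 3/1  (≤ bound)
a_2 = 2: 8/3  (≤ bound)
a_3 = 1: 11/4  (> 3, stop)

8/3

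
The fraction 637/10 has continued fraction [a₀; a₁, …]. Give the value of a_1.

1

637 ÷ 10 → quotient 63, remainder 7
10 ÷ 7 → quotient 1, remainder 3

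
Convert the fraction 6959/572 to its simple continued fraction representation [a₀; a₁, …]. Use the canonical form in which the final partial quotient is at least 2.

Run the Euclidean algorithm, recording each quotient:
⌊6959/572⌋ = 12, remainder 95
⌊572/95⌋ = 6, remainder 2
⌊95/2⌋ = 47, remainder 1
⌊2/1⌋ = 2, remainder 0

[12; 6, 47, 2]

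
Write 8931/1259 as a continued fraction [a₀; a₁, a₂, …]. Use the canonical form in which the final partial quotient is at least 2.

8931 = 7·1259 + 118, so a_0 = 7
1259 = 10·118 + 79, so a_1 = 10
118 = 1·79 + 39, so a_2 = 1
79 = 2·39 + 1, so a_3 = 2
39 = 39·1 + 0, so a_4 = 39

[7; 10, 1, 2, 39]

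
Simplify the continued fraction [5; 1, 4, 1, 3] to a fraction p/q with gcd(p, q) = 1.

Build up convergents one term at a time:
a_0 = 5: 5/1
a_1 = 1: 6/1
a_2 = 4: 29/5
a_3 = 1: 35/6
a_4 = 3: 134/23

134/23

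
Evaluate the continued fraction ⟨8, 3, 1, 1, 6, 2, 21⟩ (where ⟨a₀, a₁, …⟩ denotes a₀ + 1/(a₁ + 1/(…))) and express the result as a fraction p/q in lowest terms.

Build up convergents one term at a time:
a_0 = 8: 8/1
a_1 = 3: 25/3
a_2 = 1: 33/4
a_3 = 1: 58/7
a_4 = 6: 381/46
a_5 = 2: 820/99
a_6 = 21: 17601/2125

17601/2125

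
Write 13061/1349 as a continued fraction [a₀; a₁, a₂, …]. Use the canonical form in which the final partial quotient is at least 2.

⌊13061/1349⌋ = 9, remainder 920
⌊1349/920⌋ = 1, remainder 429
⌊920/429⌋ = 2, remainder 62
⌊429/62⌋ = 6, remainder 57
⌊62/57⌋ = 1, remainder 5
⌊57/5⌋ = 11, remainder 2
⌊5/2⌋ = 2, remainder 1
⌊2/1⌋ = 2, remainder 0

[9; 1, 2, 6, 1, 11, 2, 2]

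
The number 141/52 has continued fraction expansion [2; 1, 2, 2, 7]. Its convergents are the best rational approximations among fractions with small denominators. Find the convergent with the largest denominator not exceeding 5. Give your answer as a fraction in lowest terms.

8/3

List convergents until the denominator exceeds the bound:
a_0 = 2: 2/1  (≤ bound)
a_1 = 1: 3/1  (≤ bound)
a_2 = 2: 8/3  (≤ bound)
a_3 = 2: 19/7  (> 5, stop)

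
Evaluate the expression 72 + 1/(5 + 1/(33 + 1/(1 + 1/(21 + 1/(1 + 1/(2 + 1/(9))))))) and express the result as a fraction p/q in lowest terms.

7829602/108445

Build up convergents one term at a time:
a_0 = 72: 72/1
a_1 = 5: 361/5
a_2 = 33: 11985/166
a_3 = 1: 12346/171
a_4 = 21: 271251/3757
a_5 = 1: 283597/3928
a_6 = 2: 838445/11613
a_7 = 9: 7829602/108445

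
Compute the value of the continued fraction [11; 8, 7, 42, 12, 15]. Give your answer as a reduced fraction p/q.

Start with 15.
12 + 1/(15/1) = 12 + 1/15 = 181/15
42 + 1/(181/15) = 42 + 15/181 = 7617/181
7 + 1/(7617/181) = 7 + 181/7617 = 53500/7617
8 + 1/(53500/7617) = 8 + 7617/53500 = 435617/53500
11 + 1/(435617/53500) = 11 + 53500/435617 = 4845287/435617

4845287/435617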